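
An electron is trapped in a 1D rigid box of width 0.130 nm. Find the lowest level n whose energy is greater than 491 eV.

n = 5

E_1 = h²/(8m_eL²) = 3.565×10^-18 J = 22.25 eV.
Need n² > 491/22.25 = 22.07, i.e. n > 4.698.
The smallest integer satisfying this is n = 5.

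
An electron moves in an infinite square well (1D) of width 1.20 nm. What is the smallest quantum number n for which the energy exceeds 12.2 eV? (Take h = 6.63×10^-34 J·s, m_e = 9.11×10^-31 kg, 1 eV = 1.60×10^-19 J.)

n = 7

E_1 = h²/(8m_eL²) = 4.188×10^-20 J = 0.2618 eV.
Need n² > 12.2/0.2618 = 46.60, i.e. n > 6.826.
The smallest integer satisfying this is n = 7.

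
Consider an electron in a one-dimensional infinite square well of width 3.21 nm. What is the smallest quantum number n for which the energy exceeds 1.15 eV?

n = 6

E_1 = h²/(8m_eL²) = 5.847×10^-21 J = 0.03650 eV.
Need n² > 1.15/0.03650 = 31.51, i.e. n > 5.613.
The smallest integer satisfying this is n = 6.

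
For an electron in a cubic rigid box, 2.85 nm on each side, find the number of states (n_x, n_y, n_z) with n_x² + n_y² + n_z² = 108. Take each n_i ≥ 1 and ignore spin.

degeneracy = 4

The level has n_x² + n_y² + n_z² = 108. The ordered positive-integer solutions are (2, 2, 10), (2, 10, 2), (6, 6, 6), (10, 2, 2).
That gives 4 states.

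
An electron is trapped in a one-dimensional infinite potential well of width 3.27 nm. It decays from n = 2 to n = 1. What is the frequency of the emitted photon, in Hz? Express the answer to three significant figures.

E_1 = h²/(8m_eL²) = 5.634×10^-21 J and ΔE = (2² − 1²)E_1 = 1.690×10^-20 J.
f = ΔE/h = 1.690×10^-20/6.626×10^-34 = 2.55×10^13 Hz.

f = 2.55×10^13 Hz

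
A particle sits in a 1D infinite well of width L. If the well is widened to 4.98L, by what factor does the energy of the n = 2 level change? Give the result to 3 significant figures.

E_n ∝ 1/L², so the energy scales by 1/4.98² = 0.0403.

0.0403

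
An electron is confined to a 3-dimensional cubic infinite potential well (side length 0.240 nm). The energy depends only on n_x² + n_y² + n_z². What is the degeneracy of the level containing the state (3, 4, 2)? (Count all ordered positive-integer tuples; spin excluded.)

degeneracy = 6

The level has n_x² + n_y² + n_z² = 29. The ordered positive-integer solutions are (2, 3, 4), (2, 4, 3), (3, 2, 4), (3, 4, 2), (4, 2, 3), (4, 3, 2).
That gives 6 states.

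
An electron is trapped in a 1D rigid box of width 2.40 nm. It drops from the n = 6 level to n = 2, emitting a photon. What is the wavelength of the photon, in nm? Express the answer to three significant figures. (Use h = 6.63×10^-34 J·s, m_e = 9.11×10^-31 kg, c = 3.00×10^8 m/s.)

λ = 594 nm

E_1 = h²/(8m_eL²) = 1.047×10^-20 J, so ΔE = (6² − 2²)E_1 = 3.350×10^-19 J.
λ = hc/ΔE = (6.63×10^-34·3.00×10^8)/3.350×10^-19 = 5.94×10^-7 m = 594 nm.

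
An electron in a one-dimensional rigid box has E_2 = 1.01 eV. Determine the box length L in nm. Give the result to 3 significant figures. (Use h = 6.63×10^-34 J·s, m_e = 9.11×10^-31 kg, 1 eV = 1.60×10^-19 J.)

From E_n = n²h²/(8m_eL²), L = n·h/√(8m_eE_n).
E_2 = 1.01 eV = 1.616×10^-19 J, so L = 2·6.63×10^-34/√(8·9.11×10^-31·1.616×10^-19) = 1.22×10^-9 m = 1.22 nm.

L = 1.22 nm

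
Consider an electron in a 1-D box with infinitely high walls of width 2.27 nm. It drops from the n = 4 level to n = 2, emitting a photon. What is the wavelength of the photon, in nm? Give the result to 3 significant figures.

E_1 = h²/(8m_eL²) = 1.169×10^-20 J, so ΔE = (4² − 2²)E_1 = 1.403×10^-19 J.
λ = hc/ΔE = (6.626×10^-34·2.998×10^8)/1.403×10^-19 = 1.42×10^-6 m = 1.42×10^3 nm.

λ = 1.42×10^3 nm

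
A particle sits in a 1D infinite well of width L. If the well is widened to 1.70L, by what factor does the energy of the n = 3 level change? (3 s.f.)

E_n ∝ 1/L², so the energy scales by 1/1.70² = 0.346.

0.346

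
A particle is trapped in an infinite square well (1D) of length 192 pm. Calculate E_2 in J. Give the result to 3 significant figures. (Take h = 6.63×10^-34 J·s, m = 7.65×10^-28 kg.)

E_2 = 7.79×10^-21 J

For an infinite well E_n = n²h²/(8mL²), so E_1 = h²/(8mL²) = (6.63×10^-34)²/(8·7.65×10^-28·(1.92×10^-10 m)²) = 1.948×10^-21 J.
Then E_2 = 2²·E_1 = 4·1.948×10^-21 J = 7.79×10^-21 J.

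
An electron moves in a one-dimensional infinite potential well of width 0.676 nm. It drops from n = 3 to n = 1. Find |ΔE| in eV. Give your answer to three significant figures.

E_1 = h²/(8m_eL²) = 1.318×10^-19 J.
|ΔE| = |3² − 1²|·E_1 = 8·1.318×10^-19 J = 1.054×10^-18 J = 6.58 eV.

|ΔE| = 6.58 eV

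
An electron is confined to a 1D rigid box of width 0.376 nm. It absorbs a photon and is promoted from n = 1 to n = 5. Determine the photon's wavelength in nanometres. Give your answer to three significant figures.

λ = 19.4 nm

E_1 = h²/(8m_eL²) = 4.262×10^-19 J, so ΔE = (5² − 1²)E_1 = 1.023×10^-17 J.
λ = hc/ΔE = (6.626×10^-34·2.998×10^8)/1.023×10^-17 = 1.94×10^-8 m = 19.4 nm.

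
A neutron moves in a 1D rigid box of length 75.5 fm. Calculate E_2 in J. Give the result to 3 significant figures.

For an infinite well E_n = n²h²/(8m_nL²), so E_1 = h²/(8m_nL²) = (6.626×10^-34)²/(8·1.675×10^-27·(7.55×10^-14 m)²) = 5.748×10^-15 J.
Then E_2 = 2²·E_1 = 4·5.748×10^-15 J = 2.30×10^-14 J.

E_2 = 2.30×10^-14 J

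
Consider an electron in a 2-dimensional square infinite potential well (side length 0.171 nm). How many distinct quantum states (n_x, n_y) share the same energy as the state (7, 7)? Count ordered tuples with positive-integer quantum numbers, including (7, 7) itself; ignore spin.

The level has n_x² + n_y² = 98. The ordered positive-integer solutions are (7, 7).
That gives 1 state.

degeneracy = 1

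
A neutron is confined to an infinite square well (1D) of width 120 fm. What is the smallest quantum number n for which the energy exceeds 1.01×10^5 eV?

n = 3

E_1 = h²/(8m_nL²) = 2.275×10^-15 J = 1.420×10^4 eV.
Need n² > 1.01×10^5/1.420×10^4 = 7.113, i.e. n > 2.667.
The smallest integer satisfying this is n = 3.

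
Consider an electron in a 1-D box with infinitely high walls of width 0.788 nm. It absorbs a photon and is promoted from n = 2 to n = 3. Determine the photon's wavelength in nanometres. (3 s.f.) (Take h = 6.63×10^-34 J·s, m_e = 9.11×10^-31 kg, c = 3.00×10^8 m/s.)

λ = 410 nm

E_1 = h²/(8m_eL²) = 9.713×10^-20 J, so ΔE = (3² − 2²)E_1 = 4.856×10^-19 J.
λ = hc/ΔE = (6.63×10^-34·3.00×10^8)/4.856×10^-19 = 4.10×10^-7 m = 410 nm.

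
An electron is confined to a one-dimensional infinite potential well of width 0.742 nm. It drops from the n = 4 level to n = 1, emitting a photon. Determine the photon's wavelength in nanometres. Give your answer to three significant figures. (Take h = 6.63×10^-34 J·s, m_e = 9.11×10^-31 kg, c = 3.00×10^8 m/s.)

λ = 121 nm

E_1 = h²/(8m_eL²) = 1.095×10^-19 J, so ΔE = (4² − 1²)E_1 = 1.642×10^-18 J.
λ = hc/ΔE = (6.63×10^-34·3.00×10^8)/1.642×10^-18 = 1.21×10^-7 m = 121 nm.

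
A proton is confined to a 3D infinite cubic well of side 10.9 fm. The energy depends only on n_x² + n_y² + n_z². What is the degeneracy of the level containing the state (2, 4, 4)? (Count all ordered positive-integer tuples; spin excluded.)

The level has n_x² + n_y² + n_z² = 36. The ordered positive-integer solutions are (2, 4, 4), (4, 2, 4), (4, 4, 2).
That gives 3 states.

degeneracy = 3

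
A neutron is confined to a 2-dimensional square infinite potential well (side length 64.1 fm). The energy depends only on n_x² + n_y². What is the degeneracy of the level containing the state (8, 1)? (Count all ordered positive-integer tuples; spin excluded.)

degeneracy = 4

The level has n_x² + n_y² = 65. The ordered positive-integer solutions are (1, 8), (4, 7), (7, 4), (8, 1).
That gives 4 states.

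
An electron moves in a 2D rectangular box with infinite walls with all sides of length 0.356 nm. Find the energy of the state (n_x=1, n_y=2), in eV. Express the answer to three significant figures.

For a 2D rectangular well E = (h²/8m_e)·Σ n_i²/L_i² = (6.626×10^-34)²/(8·9.109×10^-31) · [1²/(0.356 nm)² + 2²/(0.356 nm)²].
Evaluating gives E = 2.377×10^-18 J = 14.8 eV.

E = 14.8 eV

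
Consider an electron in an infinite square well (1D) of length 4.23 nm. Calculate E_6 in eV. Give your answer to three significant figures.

For an infinite well E_n = n²h²/(8m_eL²), so E_1 = h²/(8m_eL²) = (6.626×10^-34)²/(8·9.109×10^-31·(4.23×10^-9 m)²) = 3.367×10^-21 J.
Then E_6 = 6²·E_1 = 36·3.367×10^-21 J = 1.212×10^-19 J.
Converting, E_6 = 1.212×10^-19 J / (1.602×10^-19 J/eV) = 0.757 eV.

E_6 = 0.757 eV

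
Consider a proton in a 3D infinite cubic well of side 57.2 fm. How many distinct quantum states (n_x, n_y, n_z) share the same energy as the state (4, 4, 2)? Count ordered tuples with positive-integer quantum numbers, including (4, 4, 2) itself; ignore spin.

The level has n_x² + n_y² + n_z² = 36. The ordered positive-integer solutions are (2, 4, 4), (4, 2, 4), (4, 4, 2).
That gives 3 states.

degeneracy = 3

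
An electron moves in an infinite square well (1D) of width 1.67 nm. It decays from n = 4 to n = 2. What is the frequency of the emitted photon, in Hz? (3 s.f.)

E_1 = h²/(8m_eL²) = 2.160×10^-20 J and ΔE = (4² − 2²)E_1 = 2.592×10^-19 J.
f = ΔE/h = 2.592×10^-19/6.626×10^-34 = 3.91×10^14 Hz.

f = 3.91×10^14 Hz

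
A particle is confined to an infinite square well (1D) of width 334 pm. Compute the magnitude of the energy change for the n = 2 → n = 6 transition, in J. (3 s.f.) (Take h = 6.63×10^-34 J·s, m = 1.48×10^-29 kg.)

E_1 = h²/(8mL²) = 3.328×10^-20 J.
|ΔE| = |2² − 6²|·E_1 = 32·3.328×10^-20 J = 1.06×10^-18 J.

|ΔE| = 1.06×10^-18 J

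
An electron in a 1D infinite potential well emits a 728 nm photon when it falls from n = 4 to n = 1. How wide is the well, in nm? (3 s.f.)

The photon carries ΔE = hc/λ = 6.626×10^-34·2.998×10^8/7.28×10^-7 m = 2.729×10^-19 J.
Since ΔE = (4² − 1²)E_1, E_1 = 1.819×10^-20 J, and L = h/√(8m_eE_1) = 1.82×10^-9 m = 1.82 nm.

L = 1.82 nm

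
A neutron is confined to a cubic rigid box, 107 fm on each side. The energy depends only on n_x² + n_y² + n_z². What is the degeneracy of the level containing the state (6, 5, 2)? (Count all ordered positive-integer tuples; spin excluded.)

degeneracy = 6

The level has n_x² + n_y² + n_z² = 65. The ordered positive-integer solutions are (2, 5, 6), (2, 6, 5), (5, 2, 6), (5, 6, 2), (6, 2, 5), (6, 5, 2).
That gives 6 states.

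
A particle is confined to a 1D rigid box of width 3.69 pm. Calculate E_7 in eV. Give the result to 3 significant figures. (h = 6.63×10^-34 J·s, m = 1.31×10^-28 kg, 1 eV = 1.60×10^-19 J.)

For an infinite well E_n = n²h²/(8mL²), so E_1 = h²/(8mL²) = (6.63×10^-34)²/(8·1.31×10^-28·(3.69×10^-12 m)²) = 3.080×10^-17 J.
Then E_7 = 7²·E_1 = 49·3.080×10^-17 J = 1.509×10^-15 J.
Converting, E_7 = 1.509×10^-15 J / (1.60×10^-19 J/eV) = 9.43×10^3 eV.

E_7 = 9.43×10^3 eV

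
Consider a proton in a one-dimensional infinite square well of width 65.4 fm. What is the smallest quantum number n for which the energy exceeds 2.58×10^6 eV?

n = 8

E_1 = h²/(8m_pL²) = 7.669×10^-15 J = 4.787×10^4 eV.
Need n² > 2.58×10^6/4.787×10^4 = 53.90, i.e. n > 7.342.
The smallest integer satisfying this is n = 8.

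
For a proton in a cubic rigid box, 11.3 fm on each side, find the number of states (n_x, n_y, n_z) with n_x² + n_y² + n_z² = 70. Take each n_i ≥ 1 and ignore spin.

The level has n_x² + n_y² + n_z² = 70. The ordered positive-integer solutions are (3, 5, 6), (3, 6, 5), (5, 3, 6), (5, 6, 3), (6, 3, 5), (6, 5, 3).
That gives 6 states.

degeneracy = 6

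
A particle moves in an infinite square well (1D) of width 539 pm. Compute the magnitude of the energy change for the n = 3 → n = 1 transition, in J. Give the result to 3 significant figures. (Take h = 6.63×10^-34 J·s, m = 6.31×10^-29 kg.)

E_1 = h²/(8mL²) = 2.997×10^-21 J.
|ΔE| = |3² − 1²|·E_1 = 8·2.997×10^-21 J = 2.40×10^-20 J.

|ΔE| = 2.40×10^-20 J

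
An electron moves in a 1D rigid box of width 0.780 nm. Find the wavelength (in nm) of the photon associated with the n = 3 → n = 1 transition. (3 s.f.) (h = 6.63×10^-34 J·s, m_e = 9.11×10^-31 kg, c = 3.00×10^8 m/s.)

λ = 251 nm

E_1 = h²/(8m_eL²) = 9.914×10^-20 J, so ΔE = (3² − 1²)E_1 = 7.931×10^-19 J.
λ = hc/ΔE = (6.63×10^-34·3.00×10^8)/7.931×10^-19 = 2.51×10^-7 m = 251 nm.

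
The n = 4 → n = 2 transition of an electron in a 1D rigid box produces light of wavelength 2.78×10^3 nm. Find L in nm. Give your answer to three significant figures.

The photon carries ΔE = hc/λ = 6.626×10^-34·2.998×10^8/2.78×10^-6 m = 7.146×10^-20 J.
Since ΔE = (4² − 2²)E_1, E_1 = 5.955×10^-21 J, and L = h/√(8m_eE_1) = 3.18×10^-9 m = 3.18 nm.

L = 3.18 nm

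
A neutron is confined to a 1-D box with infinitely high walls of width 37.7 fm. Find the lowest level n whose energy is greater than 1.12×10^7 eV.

n = 9

E_1 = h²/(8m_nL²) = 2.305×10^-14 J = 1.439×10^5 eV.
Need n² > 1.12×10^7/1.439×10^5 = 77.83, i.e. n > 8.822.
The smallest integer satisfying this is n = 9.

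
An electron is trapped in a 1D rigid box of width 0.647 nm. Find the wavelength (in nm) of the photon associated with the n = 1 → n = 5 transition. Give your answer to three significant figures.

E_1 = h²/(8m_eL²) = 1.439×10^-19 J, so ΔE = (5² − 1²)E_1 = 3.454×10^-18 J.
λ = hc/ΔE = (6.626×10^-34·2.998×10^8)/3.454×10^-18 = 5.75×10^-8 m = 57.5 nm.

λ = 57.5 nm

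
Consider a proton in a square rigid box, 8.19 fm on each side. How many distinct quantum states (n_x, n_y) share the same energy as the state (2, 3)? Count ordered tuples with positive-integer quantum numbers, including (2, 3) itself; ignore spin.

The level has n_x² + n_y² = 13. The ordered positive-integer solutions are (2, 3), (3, 2).
That gives 2 states.

degeneracy = 2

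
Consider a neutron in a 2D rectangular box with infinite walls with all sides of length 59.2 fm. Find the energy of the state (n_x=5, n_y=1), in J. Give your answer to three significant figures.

E = 2.43×10^-13 J

For a 2D rectangular well E = (h²/8m_n)·Σ n_i²/L_i² = (6.626×10^-34)²/(8·1.675×10^-27) · [5²/(59.2 fm)² + 1²/(59.2 fm)²].
Evaluating gives E = 2.43×10^-13 J.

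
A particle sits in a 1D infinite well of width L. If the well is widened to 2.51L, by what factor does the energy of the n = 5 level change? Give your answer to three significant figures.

0.159

E_n ∝ 1/L², so the energy scales by 1/2.51² = 0.159.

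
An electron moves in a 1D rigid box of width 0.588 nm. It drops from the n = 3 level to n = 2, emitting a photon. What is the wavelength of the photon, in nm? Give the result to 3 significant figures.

λ = 228 nm

E_1 = h²/(8m_eL²) = 1.743×10^-19 J, so ΔE = (3² − 2²)E_1 = 8.715×10^-19 J.
λ = hc/ΔE = (6.626×10^-34·2.998×10^8)/8.715×10^-19 = 2.28×10^-7 m = 228 nm.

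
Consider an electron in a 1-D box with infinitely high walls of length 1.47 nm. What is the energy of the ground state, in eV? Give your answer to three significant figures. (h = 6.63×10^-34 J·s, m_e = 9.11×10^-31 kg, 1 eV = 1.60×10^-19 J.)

E_1 = 0.174 eV

For an infinite well E_n = n²h²/(8m_eL²), so E_1 = h²/(8m_eL²) = (6.63×10^-34)²/(8·9.11×10^-31·(1.47×10^-9 m)²) = 2.791×10^-20 J.
Converting, E_1 = 2.791×10^-20 J / (1.60×10^-19 J/eV) = 0.174 eV.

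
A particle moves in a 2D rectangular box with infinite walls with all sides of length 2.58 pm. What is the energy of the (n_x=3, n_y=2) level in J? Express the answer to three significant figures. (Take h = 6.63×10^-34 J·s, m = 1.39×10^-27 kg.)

E = 7.72×10^-17 J

For a 2D rectangular well E = (h²/8m)·Σ n_i²/L_i² = (6.63×10^-34)²/(8·1.39×10^-27) · [3²/(2.58 pm)² + 2²/(2.58 pm)²].
Evaluating gives E = 7.72×10^-17 J.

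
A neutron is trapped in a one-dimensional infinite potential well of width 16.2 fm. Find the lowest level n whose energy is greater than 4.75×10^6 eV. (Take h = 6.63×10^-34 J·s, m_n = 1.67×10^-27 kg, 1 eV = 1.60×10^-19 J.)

n = 3

E_1 = h²/(8m_nL²) = 1.254×10^-13 J = 7.838×10^5 eV.
Need n² > 4.75×10^6/7.838×10^5 = 6.060, i.e. n > 2.462.
The smallest integer satisfying this is n = 3.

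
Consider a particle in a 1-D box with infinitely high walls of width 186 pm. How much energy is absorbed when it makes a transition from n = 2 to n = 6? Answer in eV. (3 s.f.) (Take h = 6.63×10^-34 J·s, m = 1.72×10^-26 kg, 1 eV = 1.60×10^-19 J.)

|ΔE| = 0.0185 eV

E_1 = h²/(8mL²) = 9.234×10^-23 J.
|ΔE| = |2² − 6²|·E_1 = 32·9.234×10^-23 J = 2.955×10^-21 J = 0.0185 eV.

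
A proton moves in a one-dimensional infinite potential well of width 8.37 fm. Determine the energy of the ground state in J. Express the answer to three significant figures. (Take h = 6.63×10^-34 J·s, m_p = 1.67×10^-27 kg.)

For an infinite well E_n = n²h²/(8m_pL²), so E_1 = h²/(8m_pL²) = (6.63×10^-34)²/(8·1.67×10^-27·(8.37×10^-15 m)²) = 4.696×10^-13 J.

E_1 = 4.70×10^-13 J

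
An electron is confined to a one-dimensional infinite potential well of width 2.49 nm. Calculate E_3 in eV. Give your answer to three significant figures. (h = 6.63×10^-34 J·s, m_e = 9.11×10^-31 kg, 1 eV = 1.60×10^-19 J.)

E_3 = 0.547 eV

For an infinite well E_n = n²h²/(8m_eL²), so E_1 = h²/(8m_eL²) = (6.63×10^-34)²/(8·9.11×10^-31·(2.49×10^-9 m)²) = 9.728×10^-21 J.
Then E_3 = 3²·E_1 = 9·9.728×10^-21 J = 8.755×10^-20 J.
Converting, E_3 = 8.755×10^-20 J / (1.60×10^-19 J/eV) = 0.547 eV.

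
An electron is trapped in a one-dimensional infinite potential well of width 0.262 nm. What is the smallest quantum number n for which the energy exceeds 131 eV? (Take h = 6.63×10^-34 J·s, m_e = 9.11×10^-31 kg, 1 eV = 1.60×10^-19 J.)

n = 5

E_1 = h²/(8m_eL²) = 8.787×10^-19 J = 5.492 eV.
Need n² > 131/5.492 = 23.85, i.e. n > 4.884.
The smallest integer satisfying this is n = 5.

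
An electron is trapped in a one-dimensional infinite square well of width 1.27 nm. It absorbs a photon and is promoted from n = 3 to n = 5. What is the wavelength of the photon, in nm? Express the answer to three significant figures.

E_1 = h²/(8m_eL²) = 3.735×10^-20 J, so ΔE = (5² − 3²)E_1 = 5.976×10^-19 J.
λ = hc/ΔE = (6.626×10^-34·2.998×10^8)/5.976×10^-19 = 3.32×10^-7 m = 332 nm.

λ = 332 nm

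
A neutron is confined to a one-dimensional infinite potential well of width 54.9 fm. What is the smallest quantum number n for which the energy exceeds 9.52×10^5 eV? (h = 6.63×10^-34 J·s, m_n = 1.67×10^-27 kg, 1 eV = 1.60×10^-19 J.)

n = 4

E_1 = h²/(8m_nL²) = 1.092×10^-14 J = 6.825×10^4 eV.
Need n² > 9.52×10^5/6.825×10^4 = 13.95, i.e. n > 3.735.
The smallest integer satisfying this is n = 4.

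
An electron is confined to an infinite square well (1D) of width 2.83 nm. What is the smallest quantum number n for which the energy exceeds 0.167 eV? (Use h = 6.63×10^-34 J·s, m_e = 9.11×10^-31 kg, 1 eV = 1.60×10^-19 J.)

n = 2

E_1 = h²/(8m_eL²) = 7.531×10^-21 J = 0.04707 eV.
Need n² > 0.167/0.04707 = 3.548, i.e. n > 1.884.
The smallest integer satisfying this is n = 2.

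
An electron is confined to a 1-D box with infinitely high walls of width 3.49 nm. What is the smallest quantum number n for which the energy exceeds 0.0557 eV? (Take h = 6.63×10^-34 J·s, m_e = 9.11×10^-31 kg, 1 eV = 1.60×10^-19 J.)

n = 2

E_1 = h²/(8m_eL²) = 4.952×10^-21 J = 0.03095 eV.
Need n² > 0.0557/0.03095 = 1.800, i.e. n > 1.342.
The smallest integer satisfying this is n = 2.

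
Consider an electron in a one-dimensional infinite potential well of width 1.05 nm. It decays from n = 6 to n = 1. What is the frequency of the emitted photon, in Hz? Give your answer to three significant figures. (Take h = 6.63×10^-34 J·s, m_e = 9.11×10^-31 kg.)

E_1 = h²/(8m_eL²) = 5.471×10^-20 J and ΔE = (6² − 1²)E_1 = 1.915×10^-18 J.
f = ΔE/h = 1.915×10^-18/6.63×10^-34 = 2.89×10^15 Hz.

f = 2.89×10^15 Hz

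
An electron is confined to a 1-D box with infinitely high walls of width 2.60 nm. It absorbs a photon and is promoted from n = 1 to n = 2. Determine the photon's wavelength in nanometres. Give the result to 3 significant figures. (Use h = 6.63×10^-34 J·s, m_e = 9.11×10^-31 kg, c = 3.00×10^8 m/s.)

E_1 = h²/(8m_eL²) = 8.922×10^-21 J, so ΔE = (2² − 1²)E_1 = 2.677×10^-20 J.
λ = hc/ΔE = (6.63×10^-34·3.00×10^8)/2.677×10^-20 = 7.43×10^-6 m = 7.43×10^3 nm.

λ = 7.43×10^3 nm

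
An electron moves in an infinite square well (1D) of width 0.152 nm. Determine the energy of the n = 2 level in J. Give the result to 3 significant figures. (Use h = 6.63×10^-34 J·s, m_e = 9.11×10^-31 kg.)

E_2 = 1.04×10^-17 J

For an infinite well E_n = n²h²/(8m_eL²), so E_1 = h²/(8m_eL²) = (6.63×10^-34)²/(8·9.11×10^-31·(1.52×10^-10 m)²) = 2.611×10^-18 J.
Then E_2 = 2²·E_1 = 4·2.611×10^-18 J = 1.04×10^-17 J.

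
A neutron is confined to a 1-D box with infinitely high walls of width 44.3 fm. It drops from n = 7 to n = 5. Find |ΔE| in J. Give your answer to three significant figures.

|ΔE| = 4.01×10^-13 J

E_1 = h²/(8m_nL²) = 1.670×10^-14 J.
|ΔE| = |7² − 5²|·E_1 = 24·1.670×10^-14 J = 4.01×10^-13 J.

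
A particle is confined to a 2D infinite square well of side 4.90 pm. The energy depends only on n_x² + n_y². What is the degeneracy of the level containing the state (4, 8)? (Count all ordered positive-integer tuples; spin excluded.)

The level has n_x² + n_y² = 80. The ordered positive-integer solutions are (4, 8), (8, 4).
That gives 2 states.

degeneracy = 2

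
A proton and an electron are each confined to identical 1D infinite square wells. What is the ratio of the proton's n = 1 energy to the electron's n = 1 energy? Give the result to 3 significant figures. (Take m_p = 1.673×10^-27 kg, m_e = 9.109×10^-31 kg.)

5.44×10^-4

E_n ∝ 1/m at fixed n and L, so the ratio is m_e/m_p = 9.109×10^-31/1.673×10^-27 = 5.44×10^-4.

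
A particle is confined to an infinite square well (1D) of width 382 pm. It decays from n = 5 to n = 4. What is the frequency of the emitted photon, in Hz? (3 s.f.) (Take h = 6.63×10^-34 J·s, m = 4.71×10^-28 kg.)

E_1 = h²/(8mL²) = 7.994×10^-22 J and ΔE = (5² − 4²)E_1 = 7.195×10^-21 J.
f = ΔE/h = 7.195×10^-21/6.63×10^-34 = 1.09×10^13 Hz.

f = 1.09×10^13 Hz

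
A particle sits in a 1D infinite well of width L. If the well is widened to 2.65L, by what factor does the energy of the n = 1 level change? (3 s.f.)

E_n ∝ 1/L², so the energy scales by 1/2.65² = 0.142.

0.142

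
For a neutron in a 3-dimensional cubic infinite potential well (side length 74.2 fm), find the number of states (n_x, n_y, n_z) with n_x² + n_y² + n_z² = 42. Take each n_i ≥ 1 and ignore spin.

The level has n_x² + n_y² + n_z² = 42. The ordered positive-integer solutions are (1, 4, 5), (1, 5, 4), (4, 1, 5), (4, 5, 1), (5, 1, 4), (5, 4, 1).
That gives 6 states.

degeneracy = 6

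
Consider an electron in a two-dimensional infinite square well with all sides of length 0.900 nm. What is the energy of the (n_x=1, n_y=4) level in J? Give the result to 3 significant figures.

For a 2D rectangular well E = (h²/8m_e)·Σ n_i²/L_i² = (6.626×10^-34)²/(8·9.109×10^-31) · [1²/(0.900 nm)² + 4²/(0.900 nm)²].
Evaluating gives E = 1.26×10^-18 J.

E = 1.26×10^-18 J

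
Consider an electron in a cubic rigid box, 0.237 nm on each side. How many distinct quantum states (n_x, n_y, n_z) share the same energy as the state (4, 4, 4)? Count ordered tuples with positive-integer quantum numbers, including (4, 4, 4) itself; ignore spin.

The level has n_x² + n_y² + n_z² = 48. The ordered positive-integer solutions are (4, 4, 4).
That gives 1 state.

degeneracy = 1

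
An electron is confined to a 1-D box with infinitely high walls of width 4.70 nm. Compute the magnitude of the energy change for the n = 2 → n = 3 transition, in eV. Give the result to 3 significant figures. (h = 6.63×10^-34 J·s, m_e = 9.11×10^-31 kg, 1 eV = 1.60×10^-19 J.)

E_1 = h²/(8m_eL²) = 2.730×10^-21 J.
|ΔE| = |2² − 3²|·E_1 = 5·2.730×10^-21 J = 1.365×10^-20 J = 0.0853 eV.

|ΔE| = 0.0853 eV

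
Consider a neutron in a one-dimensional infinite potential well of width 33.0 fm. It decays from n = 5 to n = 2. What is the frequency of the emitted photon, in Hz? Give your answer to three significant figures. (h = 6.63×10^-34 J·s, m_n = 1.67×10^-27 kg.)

E_1 = h²/(8m_nL²) = 3.021×10^-14 J and ΔE = (5² − 2²)E_1 = 6.344×10^-13 J.
f = ΔE/h = 6.344×10^-13/6.63×10^-34 = 9.57×10^20 Hz.

f = 9.57×10^20 Hz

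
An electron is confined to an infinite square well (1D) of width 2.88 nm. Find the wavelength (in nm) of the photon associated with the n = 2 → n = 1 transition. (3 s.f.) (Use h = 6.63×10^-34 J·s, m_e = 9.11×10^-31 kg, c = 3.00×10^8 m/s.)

E_1 = h²/(8m_eL²) = 7.272×10^-21 J, so ΔE = (2² − 1²)E_1 = 2.182×10^-20 J.
λ = hc/ΔE = (6.63×10^-34·3.00×10^8)/2.182×10^-20 = 9.12×10^-6 m = 9.12×10^3 nm.

λ = 9.12×10^3 nm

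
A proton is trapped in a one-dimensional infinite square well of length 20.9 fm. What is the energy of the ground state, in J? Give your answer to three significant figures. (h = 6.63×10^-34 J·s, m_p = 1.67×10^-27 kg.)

For an infinite well E_n = n²h²/(8m_pL²), so E_1 = h²/(8m_pL²) = (6.63×10^-34)²/(8·1.67×10^-27·(2.09×10^-14 m)²) = 7.532×10^-14 J.

E_1 = 7.53×10^-14 J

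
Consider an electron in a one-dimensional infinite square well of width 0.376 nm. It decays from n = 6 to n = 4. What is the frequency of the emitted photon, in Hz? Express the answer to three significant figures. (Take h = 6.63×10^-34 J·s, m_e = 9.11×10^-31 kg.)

f = 1.29×10^16 Hz

E_1 = h²/(8m_eL²) = 4.266×10^-19 J and ΔE = (6² − 4²)E_1 = 8.532×10^-18 J.
f = ΔE/h = 8.532×10^-18/6.63×10^-34 = 1.29×10^16 Hz.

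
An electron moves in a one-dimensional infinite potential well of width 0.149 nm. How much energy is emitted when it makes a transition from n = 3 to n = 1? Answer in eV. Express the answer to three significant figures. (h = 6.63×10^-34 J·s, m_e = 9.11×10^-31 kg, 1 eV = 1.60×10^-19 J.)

E_1 = h²/(8m_eL²) = 2.717×10^-18 J.
|ΔE| = |3² − 1²|·E_1 = 8·2.717×10^-18 J = 2.174×10^-17 J = 136 eV.

|ΔE| = 136 eV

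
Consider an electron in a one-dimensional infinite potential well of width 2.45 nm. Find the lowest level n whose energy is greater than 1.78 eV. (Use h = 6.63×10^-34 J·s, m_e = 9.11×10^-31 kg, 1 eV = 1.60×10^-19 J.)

n = 6

E_1 = h²/(8m_eL²) = 1.005×10^-20 J = 0.06281 eV.
Need n² > 1.78/0.06281 = 28.34, i.e. n > 5.324.
The smallest integer satisfying this is n = 6.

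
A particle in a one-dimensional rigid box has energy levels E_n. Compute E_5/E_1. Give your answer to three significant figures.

25.0

E_n ∝ n², so E_5/E_1 = 5²/1² = 25/1 = 25.0.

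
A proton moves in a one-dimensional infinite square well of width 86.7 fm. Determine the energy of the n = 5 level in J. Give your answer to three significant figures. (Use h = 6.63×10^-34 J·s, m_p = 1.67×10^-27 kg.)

For an infinite well E_n = n²h²/(8m_pL²), so E_1 = h²/(8m_pL²) = (6.63×10^-34)²/(8·1.67×10^-27·(8.67×10^-14 m)²) = 4.377×10^-15 J.
Then E_5 = 5²·E_1 = 25·4.377×10^-15 J = 1.09×10^-13 J.

E_5 = 1.09×10^-13 J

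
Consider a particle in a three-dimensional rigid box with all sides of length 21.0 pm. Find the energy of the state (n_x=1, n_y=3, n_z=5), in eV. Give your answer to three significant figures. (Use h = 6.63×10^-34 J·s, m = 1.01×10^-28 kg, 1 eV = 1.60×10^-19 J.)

For a 3D rectangular well E = (h²/8m)·Σ n_i²/L_i² = (6.63×10^-34)²/(8·1.01×10^-28) · [1²/(21.0 pm)² + 3²/(21.0 pm)² + 5²/(21.0 pm)²].
Evaluating gives E = 4.318×10^-17 J = 270 eV.

E = 270 eV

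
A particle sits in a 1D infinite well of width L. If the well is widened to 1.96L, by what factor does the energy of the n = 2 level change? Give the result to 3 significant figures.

E_n ∝ 1/L², so the energy scales by 1/1.96² = 0.260.

0.260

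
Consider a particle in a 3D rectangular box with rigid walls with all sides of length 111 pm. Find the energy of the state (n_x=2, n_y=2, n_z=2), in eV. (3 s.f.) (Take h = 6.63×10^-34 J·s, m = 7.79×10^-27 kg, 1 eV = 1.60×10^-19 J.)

For a 3D rectangular well E = (h²/8m)·Σ n_i²/L_i² = (6.63×10^-34)²/(8·7.79×10^-27) · [2²/(111 pm)² + 2²/(111 pm)² + 2²/(111 pm)²].
Evaluating gives E = 6.870×10^-21 J = 0.0429 eV.

E = 0.0429 eV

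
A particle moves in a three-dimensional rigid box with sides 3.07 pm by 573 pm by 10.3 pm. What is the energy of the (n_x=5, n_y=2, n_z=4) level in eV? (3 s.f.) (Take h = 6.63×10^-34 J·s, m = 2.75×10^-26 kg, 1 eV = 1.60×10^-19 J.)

E = 35.0 eV

For a 3D rectangular well E = (h²/8m)·Σ n_i²/L_i² = (6.63×10^-34)²/(8·2.75×10^-26) · [5²/(3.07 pm)² + 2²/(573 pm)² + 4²/(10.3 pm)²].
Evaluating gives E = 5.601×10^-18 J = 35.0 eV.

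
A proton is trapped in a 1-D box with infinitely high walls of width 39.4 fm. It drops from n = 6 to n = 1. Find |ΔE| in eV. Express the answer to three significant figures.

E_1 = h²/(8m_pL²) = 2.113×10^-14 J.
|ΔE| = |6² − 1²|·E_1 = 35·2.113×10^-14 J = 7.396×10^-13 J = 4.62×10^6 eV.

|ΔE| = 4.62×10^6 eV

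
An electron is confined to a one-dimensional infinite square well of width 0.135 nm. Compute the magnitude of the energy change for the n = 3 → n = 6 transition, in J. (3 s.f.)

|ΔE| = 8.93×10^-17 J

E_1 = h²/(8m_eL²) = 3.306×10^-18 J.
|ΔE| = |3² − 6²|·E_1 = 27·3.306×10^-18 J = 8.93×10^-17 J.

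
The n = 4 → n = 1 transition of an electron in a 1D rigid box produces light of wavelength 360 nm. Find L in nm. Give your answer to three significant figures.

L = 1.28 nm

The photon carries ΔE = hc/λ = 6.626×10^-34·2.998×10^8/3.60×10^-7 m = 5.518×10^-19 J.
Since ΔE = (4² − 1²)E_1, E_1 = 3.679×10^-20 J, and L = h/√(8m_eE_1) = 1.28×10^-9 m = 1.28 nm.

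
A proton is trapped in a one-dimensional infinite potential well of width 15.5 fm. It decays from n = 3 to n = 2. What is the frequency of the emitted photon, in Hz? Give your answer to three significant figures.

E_1 = h²/(8m_pL²) = 1.365×10^-13 J and ΔE = (3² − 2²)E_1 = 6.825×10^-13 J.
f = ΔE/h = 6.825×10^-13/6.626×10^-34 = 1.03×10^21 Hz.

f = 1.03×10^21 Hz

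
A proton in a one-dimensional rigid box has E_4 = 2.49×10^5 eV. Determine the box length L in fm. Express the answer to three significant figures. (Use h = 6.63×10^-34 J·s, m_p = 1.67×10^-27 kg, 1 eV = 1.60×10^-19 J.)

L = 115 fm

From E_n = n²h²/(8m_pL²), L = n·h/√(8m_pE_n).
E_4 = 2.49×10^5 eV = 3.984×10^-14 J, so L = 4·6.63×10^-34/√(8·1.67×10^-27·3.984×10^-14) = 1.15×10^-13 m = 115 fm.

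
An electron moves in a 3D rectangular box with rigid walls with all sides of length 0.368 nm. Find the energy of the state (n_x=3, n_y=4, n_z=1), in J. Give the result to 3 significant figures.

For a 3D rectangular well E = (h²/8m_e)·Σ n_i²/L_i² = (6.626×10^-34)²/(8·9.109×10^-31) · [3²/(0.368 nm)² + 4²/(0.368 nm)² + 1²/(0.368 nm)²].
Evaluating gives E = 1.16×10^-17 J.

E = 1.16×10^-17 J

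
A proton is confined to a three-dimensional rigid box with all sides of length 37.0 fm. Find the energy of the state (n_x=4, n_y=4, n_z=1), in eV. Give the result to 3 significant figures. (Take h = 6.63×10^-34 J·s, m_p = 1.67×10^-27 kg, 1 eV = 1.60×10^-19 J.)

E = 4.96×10^6 eV

For a 3D rectangular well E = (h²/8m_p)·Σ n_i²/L_i² = (6.63×10^-34)²/(8·1.67×10^-27) · [4²/(37.0 fm)² + 4²/(37.0 fm)² + 1²/(37.0 fm)²].
Evaluating gives E = 7.931×10^-13 J = 4.96×10^6 eV.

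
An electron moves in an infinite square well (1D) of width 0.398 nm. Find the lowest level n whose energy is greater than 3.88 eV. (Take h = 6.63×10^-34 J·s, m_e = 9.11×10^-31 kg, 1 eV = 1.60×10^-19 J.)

E_1 = h²/(8m_eL²) = 3.808×10^-19 J = 2.380 eV.
Need n² > 3.88/2.380 = 1.630, i.e. n > 1.277.
The smallest integer satisfying this is n = 2.

n = 2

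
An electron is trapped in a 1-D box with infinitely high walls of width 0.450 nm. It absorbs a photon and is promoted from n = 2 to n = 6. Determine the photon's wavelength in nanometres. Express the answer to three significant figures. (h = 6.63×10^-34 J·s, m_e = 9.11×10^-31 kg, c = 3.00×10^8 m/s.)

E_1 = h²/(8m_eL²) = 2.978×10^-19 J, so ΔE = (6² − 2²)E_1 = 9.530×10^-18 J.
λ = hc/ΔE = (6.63×10^-34·3.00×10^8)/9.530×10^-18 = 2.09×10^-8 m = 20.9 nm.

λ = 20.9 nm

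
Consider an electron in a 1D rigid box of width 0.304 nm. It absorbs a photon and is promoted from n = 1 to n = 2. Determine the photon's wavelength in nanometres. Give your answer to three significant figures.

E_1 = h²/(8m_eL²) = 6.519×10^-19 J, so ΔE = (2² − 1²)E_1 = 1.956×10^-18 J.
λ = hc/ΔE = (6.626×10^-34·2.998×10^8)/1.956×10^-18 = 1.02×10^-7 m = 102 nm.

λ = 102 nm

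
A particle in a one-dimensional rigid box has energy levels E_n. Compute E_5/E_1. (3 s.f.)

E_n ∝ n², so E_5/E_1 = 5²/1² = 25/1 = 25.0.

25.0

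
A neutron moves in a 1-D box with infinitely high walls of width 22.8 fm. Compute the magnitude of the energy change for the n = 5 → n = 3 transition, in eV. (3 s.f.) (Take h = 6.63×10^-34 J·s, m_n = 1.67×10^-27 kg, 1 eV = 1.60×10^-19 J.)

|ΔE| = 6.33×10^6 eV

E_1 = h²/(8m_nL²) = 6.329×10^-14 J.
|ΔE| = |5² − 3²|·E_1 = 16·6.329×10^-14 J = 1.013×10^-12 J = 6.33×10^6 eV.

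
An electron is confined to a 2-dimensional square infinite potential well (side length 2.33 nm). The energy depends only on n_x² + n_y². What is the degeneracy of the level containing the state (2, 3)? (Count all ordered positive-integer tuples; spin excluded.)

The level has n_x² + n_y² = 13. The ordered positive-integer solutions are (2, 3), (3, 2).
That gives 2 states.

degeneracy = 2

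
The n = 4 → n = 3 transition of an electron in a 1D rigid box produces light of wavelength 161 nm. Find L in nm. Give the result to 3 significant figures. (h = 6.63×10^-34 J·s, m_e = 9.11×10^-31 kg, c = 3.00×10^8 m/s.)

The photon carries ΔE = hc/λ = 6.63×10^-34·3.00×10^8/1.61×10^-7 m = 1.235×10^-18 J.
Since ΔE = (4² − 3²)E_1, E_1 = 1.764×10^-19 J, and L = h/√(8m_eE_1) = 5.85×10^-10 m = 0.585 nm.

L = 0.585 nm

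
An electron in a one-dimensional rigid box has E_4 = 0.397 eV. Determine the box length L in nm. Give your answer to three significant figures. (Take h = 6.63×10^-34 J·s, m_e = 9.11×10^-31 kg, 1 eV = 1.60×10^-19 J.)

From E_n = n²h²/(8m_eL²), L = n·h/√(8m_eE_n).
E_4 = 0.397 eV = 6.352×10^-20 J, so L = 4·6.63×10^-34/√(8·9.11×10^-31·6.352×10^-20) = 3.90×10^-9 m = 3.90 nm.

L = 3.90 nm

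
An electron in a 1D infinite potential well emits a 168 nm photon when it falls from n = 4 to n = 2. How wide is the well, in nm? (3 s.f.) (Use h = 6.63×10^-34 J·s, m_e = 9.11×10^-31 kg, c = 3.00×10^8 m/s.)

The photon carries ΔE = hc/λ = 6.63×10^-34·3.00×10^8/1.68×10^-7 m = 1.184×10^-18 J.
Since ΔE = (4² − 2²)E_1, E_1 = 9.867×10^-20 J, and L = h/√(8m_eE_1) = 7.82×10^-10 m = 0.782 nm.

L = 0.782 nm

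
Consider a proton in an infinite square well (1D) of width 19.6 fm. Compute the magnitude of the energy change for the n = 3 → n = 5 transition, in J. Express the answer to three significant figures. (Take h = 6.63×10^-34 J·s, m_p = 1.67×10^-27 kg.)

E_1 = h²/(8m_pL²) = 8.565×10^-14 J.
|ΔE| = |3² − 5²|·E_1 = 16·8.565×10^-14 J = 1.37×10^-12 J.

|ΔE| = 1.37×10^-12 J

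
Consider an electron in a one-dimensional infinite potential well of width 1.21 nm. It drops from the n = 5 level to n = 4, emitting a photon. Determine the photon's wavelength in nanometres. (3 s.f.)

E_1 = h²/(8m_eL²) = 4.115×10^-20 J, so ΔE = (5² − 4²)E_1 = 3.704×10^-19 J.
λ = hc/ΔE = (6.626×10^-34·2.998×10^8)/3.704×10^-19 = 5.36×10^-7 m = 536 nm.

λ = 536 nm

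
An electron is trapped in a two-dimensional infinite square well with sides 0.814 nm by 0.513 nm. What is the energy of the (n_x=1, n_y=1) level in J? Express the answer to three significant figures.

E = 3.20×10^-19 J

For a 2D rectangular well E = (h²/8m_e)·Σ n_i²/L_i² = (6.626×10^-34)²/(8·9.109×10^-31) · [1²/(0.814 nm)² + 1²/(0.513 nm)²].
Evaluating gives E = 3.20×10^-19 J.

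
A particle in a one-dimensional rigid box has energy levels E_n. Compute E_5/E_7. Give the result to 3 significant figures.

0.510

E_n ∝ n², so E_5/E_7 = 5²/7² = 25/49 = 0.510.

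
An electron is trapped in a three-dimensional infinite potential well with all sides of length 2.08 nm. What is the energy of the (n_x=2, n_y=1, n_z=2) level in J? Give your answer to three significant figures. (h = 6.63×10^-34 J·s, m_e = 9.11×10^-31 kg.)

For a 3D rectangular well E = (h²/8m_e)·Σ n_i²/L_i² = (6.63×10^-34)²/(8·9.11×10^-31) · [2²/(2.08 nm)² + 1²/(2.08 nm)² + 2²/(2.08 nm)²].
Evaluating gives E = 1.25×10^-19 J.

E = 1.25×10^-19 J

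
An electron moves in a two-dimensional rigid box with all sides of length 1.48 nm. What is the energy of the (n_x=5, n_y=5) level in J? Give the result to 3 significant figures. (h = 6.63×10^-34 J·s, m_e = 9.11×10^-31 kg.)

E = 1.38×10^-18 J

For a 2D rectangular well E = (h²/8m_e)·Σ n_i²/L_i² = (6.63×10^-34)²/(8·9.11×10^-31) · [5²/(1.48 nm)² + 5²/(1.48 nm)²].
Evaluating gives E = 1.38×10^-18 J.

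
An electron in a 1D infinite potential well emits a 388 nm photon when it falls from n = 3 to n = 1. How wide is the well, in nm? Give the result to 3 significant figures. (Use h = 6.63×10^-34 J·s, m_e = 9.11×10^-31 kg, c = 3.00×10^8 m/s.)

The photon carries ΔE = hc/λ = 6.63×10^-34·3.00×10^8/3.88×10^-7 m = 5.126×10^-19 J.
Since ΔE = (3² − 1²)E_1, E_1 = 6.407×10^-20 J, and L = h/√(8m_eE_1) = 9.70×10^-10 m = 0.970 nm.

L = 0.970 nm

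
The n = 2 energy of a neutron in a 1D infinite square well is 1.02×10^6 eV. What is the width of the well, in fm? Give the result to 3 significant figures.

L = 28.3 fm

From E_n = n²h²/(8m_nL²), L = n·h/√(8m_nE_n).
E_2 = 1.02×10^6 eV = 1.634×10^-13 J, so L = 2·6.626×10^-34/√(8·1.675×10^-27·1.634×10^-13) = 2.83×10^-14 m = 28.3 fm.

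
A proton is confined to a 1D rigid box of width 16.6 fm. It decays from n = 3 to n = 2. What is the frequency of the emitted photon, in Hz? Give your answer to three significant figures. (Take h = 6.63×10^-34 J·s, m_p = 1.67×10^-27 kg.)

f = 9.00×10^20 Hz

E_1 = h²/(8m_pL²) = 1.194×10^-13 J and ΔE = (3² − 2²)E_1 = 5.970×10^-13 J.
f = ΔE/h = 5.970×10^-13/6.63×10^-34 = 9.00×10^20 Hz.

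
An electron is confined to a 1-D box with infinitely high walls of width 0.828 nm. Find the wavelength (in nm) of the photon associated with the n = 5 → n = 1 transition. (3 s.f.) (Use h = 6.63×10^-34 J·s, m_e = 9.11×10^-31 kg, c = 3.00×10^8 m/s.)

λ = 94.2 nm

E_1 = h²/(8m_eL²) = 8.797×10^-20 J, so ΔE = (5² − 1²)E_1 = 2.111×10^-18 J.
λ = hc/ΔE = (6.63×10^-34·3.00×10^8)/2.111×10^-18 = 9.42×10^-8 m = 94.2 nm.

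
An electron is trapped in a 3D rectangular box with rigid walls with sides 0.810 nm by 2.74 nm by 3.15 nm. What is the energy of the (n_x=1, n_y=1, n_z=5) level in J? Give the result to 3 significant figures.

E = 2.52×10^-19 J

For a 3D rectangular well E = (h²/8m_e)·Σ n_i²/L_i² = (6.626×10^-34)²/(8·9.109×10^-31) · [1²/(0.810 nm)² + 1²/(2.74 nm)² + 5²/(3.15 nm)²].
Evaluating gives E = 2.52×10^-19 J.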